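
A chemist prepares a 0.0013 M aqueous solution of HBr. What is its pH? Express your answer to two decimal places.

HBr is a strong acid and dissociates completely, so [H+] = 0.0013 M.
pH = -log(0.0013) = 2.89

pH = 2.89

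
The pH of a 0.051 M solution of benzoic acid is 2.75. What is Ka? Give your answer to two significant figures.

[H+] = 10^(-2.75) = 1.78 × 10^-3 M
At equilibrium [HA] = 0.051 − 1.78 × 10^-3 = 4.92 × 10^-2 M
Ka = [H+][A-]/[HA] = (1.78 × 10^-3)² / 4.92 × 10^-2 = 6.4 × 10^-5

Ka = 6.4 × 10^-5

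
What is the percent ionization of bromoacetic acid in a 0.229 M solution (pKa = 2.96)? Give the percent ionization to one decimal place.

6.7%

BrCH2COOH ⇌ BrCH2COO- + H+; let x = [H+] at equilibrium.
Ka = 10^(−2.96) = 1.10 × 10^-3
Ka = x²/(C₀ − x); solving the quadratic gives x = 1.53 × 10^-2 M.
% ionization = x/C₀ × 100% = 1.53 × 10^-2/0.229 × 100% = 6.7%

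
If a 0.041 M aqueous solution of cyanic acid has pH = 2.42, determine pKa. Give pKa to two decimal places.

pKa = 3.41

[H+] = 10^(-2.42) = 3.80 × 10^-3 M
At equilibrium [HA] = 0.041 − 3.80 × 10^-3 = 3.72 × 10^-2 M
Ka = [H+][A-]/[HA] = (3.80 × 10^-3)² / 3.72 × 10^-2 = 3.88 × 10^-4
pKa = -log(3.88 × 10^-4) = 3.41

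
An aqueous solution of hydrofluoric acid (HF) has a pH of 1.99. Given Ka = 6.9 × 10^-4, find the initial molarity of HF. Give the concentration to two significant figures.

C₀ = 1.6 × 10^-1 M

[H+] = 10^(-1.99) = 1.02 × 10^-2 M = x
Ka = x²/(C₀ − x) ⇒ C₀ = x + x²/Ka
C₀ = 1.02 × 10^-2 + (1.02 × 10^-2)²/(6.9 × 10^-4) = 1.61 × 10^-1 M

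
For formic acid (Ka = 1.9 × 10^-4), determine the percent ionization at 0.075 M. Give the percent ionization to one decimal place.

4.9%

HCOOH ⇌ HCOO- + H+; let x = [H+] at equilibrium.
Ka = x²/(C₀ − x); solving the quadratic gives x = 3.68 × 10^-3 M.
Fraction ionized = 3.68 × 10^-3 / 0.075 = 0.0491 → 4.9%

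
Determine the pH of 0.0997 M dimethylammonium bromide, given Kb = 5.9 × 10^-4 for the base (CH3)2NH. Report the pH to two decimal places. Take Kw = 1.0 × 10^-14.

pH = 5.89

(CH3)2NH2+ is the conjugate acid of the weak base (CH3)2NH.
Ka = Kw/Kb = 1.0×10^-14 / 5.9 × 10^-4 = 1.69 × 10^-11
Ka = x²/(0.0997 − x) = 1.69 × 10^-11
Assume x ≪ 0.0997: x ≈ √(1.69 × 10^-11 × 0.0997) = 1.30 × 10^-6 M
Check: 0.0013% ionized — well under 5%, approximation valid.
pH = −log[H+] = −log(1.30 × 10^-6) = 5.89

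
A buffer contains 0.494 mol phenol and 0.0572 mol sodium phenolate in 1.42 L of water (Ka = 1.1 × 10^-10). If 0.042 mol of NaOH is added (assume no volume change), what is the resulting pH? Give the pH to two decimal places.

pH = 9.30

After neutralization: n(C6H5OH) = 0.452 mol, n(C6H5O-) = 0.0992 mol.
pKa = −log(1.1 × 10^-10) = 9.959
Henderson–Hasselbalch with mole ratio 0.0992/0.452: pH = 9.959 + (-0.659)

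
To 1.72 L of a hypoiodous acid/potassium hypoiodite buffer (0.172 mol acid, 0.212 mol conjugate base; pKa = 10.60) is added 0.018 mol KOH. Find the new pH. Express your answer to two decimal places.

pH = 10.77

After neutralization: n(HOI) = 0.154 mol, n(OI-) = 0.23 mol.
pH = pKa + log([A⁻]/[HA]) = 10.60 + log(0.23/0.154) = 10.60 +0.174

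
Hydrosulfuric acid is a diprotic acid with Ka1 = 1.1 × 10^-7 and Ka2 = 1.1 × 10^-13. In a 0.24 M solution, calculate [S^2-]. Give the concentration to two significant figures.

First ionization gives [H+] ≈ [HS-] = 1.62 × 10^-4 M.
Second step: Ka2 = [H+][S^2-]/[HS-] ≈ [S^2-] (since [H+] ≈ [HS-]).
So [S^2-] ≈ Ka2.

1.1 × 10^-13 M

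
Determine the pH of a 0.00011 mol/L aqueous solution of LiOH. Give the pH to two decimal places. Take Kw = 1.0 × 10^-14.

LiOH is a strong base; [OH-] = 0.00011 M.
pOH = -log(0.00011) = 3.96
pH = 14.00 - 3.96 = 10.04

pH = 10.04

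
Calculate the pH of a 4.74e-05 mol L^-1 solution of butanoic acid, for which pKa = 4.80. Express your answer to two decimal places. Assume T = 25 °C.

CH3(CH2)2COOH ⇌ CH3(CH2)2COO- + H+
Ka = 10^(−4.80) = 1.58 × 10^-5
Ka = x²/(4.74e-05 − x) = 1.58 × 10^-5
x is not negligible relative to C₀; solve x² + 1.58e-05·x − 7.49e-10 = 0.
x = [−1.58e-05 + √(1.58e-05² + 3e-09)]/2 = 2.06 × 10^-5 M
pH = −log(2.06 × 10^-5) = 4.69

pH = 4.69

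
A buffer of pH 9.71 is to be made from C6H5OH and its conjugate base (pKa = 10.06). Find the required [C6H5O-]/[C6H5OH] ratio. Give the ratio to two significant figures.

pH = pKa + log(r) ⇒ log(r) = 9.71 − 10.06 = -0.35
r = [C6H5O-]/[C6H5OH] = 10^(-0.35) = 0.447

ratio = 0.45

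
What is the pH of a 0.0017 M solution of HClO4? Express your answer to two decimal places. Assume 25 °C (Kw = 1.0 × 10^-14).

pH = 2.77

HClO4 is a strong acid and dissociates completely, so [H+] = 0.0017 M.
pH = -log(0.0017) = 2.77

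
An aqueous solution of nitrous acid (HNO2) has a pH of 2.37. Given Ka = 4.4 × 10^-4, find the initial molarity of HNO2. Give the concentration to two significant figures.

C₀ = 4.6 × 10^-2 M

[H+] = 10^(-2.37) = 4.27 × 10^-3 M = x
Ka = x²/(C₀ − x) ⇒ C₀ = x + x²/Ka
C₀ = 4.27 × 10^-3 + (4.27 × 10^-3)²/(4.4 × 10^-4) = 4.57 × 10^-2 M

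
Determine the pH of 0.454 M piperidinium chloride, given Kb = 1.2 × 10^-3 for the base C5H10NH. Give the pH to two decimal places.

C5H10NH2+ is the conjugate acid of the weak base C5H10NH.
Ka = Kw/Kb = 1.0×10^-14 / 1.2 × 10^-3 = 8.33 × 10^-12
From the ICE table, Ka = [H+]²/(0.454 − [H+]) = 8.33 × 10^-12.
Assume [H+] ≪ 0.454: [H+] ≈ √(8.33 × 10^-12 × 0.454) = 1.94 × 10^-6 M
Check: 0.00043% ionized — well under 5%, approximation valid.
pH = −log(1.94 × 10^-6) = 5.71

pH = 5.71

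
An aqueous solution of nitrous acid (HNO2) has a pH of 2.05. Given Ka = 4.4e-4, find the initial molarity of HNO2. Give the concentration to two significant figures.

C₀ = 1.9 × 10^-1 M

[H+] = 10^(-2.05) = 8.91 × 10^-3 M = x
Ka = x²/(C₀ − x) ⇒ C₀ = x + x²/Ka
C₀ = 8.91 × 10^-3 + (8.91 × 10^-3)²/(4.4 × 10^-4) = 1.89 × 10^-1 M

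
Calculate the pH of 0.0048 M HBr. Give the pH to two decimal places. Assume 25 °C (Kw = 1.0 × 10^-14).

HBr is a strong acid and dissociates completely, so [H+] = 0.0048 M.
pH = -log(0.0048) = 2.32

pH = 2.32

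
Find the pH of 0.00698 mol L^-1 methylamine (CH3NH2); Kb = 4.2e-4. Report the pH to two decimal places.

pH = 11.18

CH3NH2 + H2O ⇌ CH3NH3+ + OH-
From the ICE table, Kb = x²/(0.00698 − x) = 4.2 × 10^-4.
x is not negligible relative to C₀; solve x² + 0.00042·x − 2.93e-06 = 0.
x = (−Kb + √(Kb² + 4·Kb·C₀))/2 = 1.52 × 10^-3 M
pOH = −log(1.52 × 10^-3) = 2.82; pH = 14.00 − 2.82 = 11.18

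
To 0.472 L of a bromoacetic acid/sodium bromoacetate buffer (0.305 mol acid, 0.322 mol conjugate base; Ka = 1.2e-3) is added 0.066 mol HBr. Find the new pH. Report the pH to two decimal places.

pH = 2.76

Added H+ converts BrCH2COO- to BrCH2COOH: BrCH2COOH → 0.371 mol, BrCH2COO- → 0.256 mol.
pKa = −log(1.2 × 10^-3) = 2.921
pH = pKa + log([A⁻]/[HA]) = 2.921 + log(0.256/0.371) = 2.921 -0.161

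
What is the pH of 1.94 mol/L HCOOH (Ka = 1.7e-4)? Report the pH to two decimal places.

HCOOH ⇌ HCOO- + H+
From the ICE table, Ka = [H+]²/(1.94 − [H+]) = 1.7 × 10^-4.
Since Ka ≪ C₀, [H+] ≈ √(Ka·C₀) = 1.82 × 10^-2 M.
([H+]/C₀ = 0.94% < 5%, so the approximation holds.)
pH = −log(1.82 × 10^-2) = 1.74

pH = 1.74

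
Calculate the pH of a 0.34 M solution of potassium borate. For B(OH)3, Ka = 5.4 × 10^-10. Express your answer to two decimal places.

pH = 11.40

B(OH)4- is the conjugate base of the weak acid B(OH)3.
Kb = Kw/Ka = 1.0×10^-14 / 5.4 × 10^-10 = 1.85 × 10^-5
From the ICE table, Kb = x²/(0.34 − x) = 1.85 × 10^-5.
Since Kb ≪ C₀, x ≈ √(Kb·C₀) = 2.51 × 10^-3 M.
(x/C₀ = 0.74% < 5%, so the approximation holds.)
pOH = −log(2.51 × 10^-3) = 2.60; pH = 14.00 − 2.60 = 11.40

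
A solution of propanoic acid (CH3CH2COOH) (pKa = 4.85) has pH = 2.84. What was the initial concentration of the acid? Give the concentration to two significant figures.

C₀ = 1.5 × 10^-1 M

[H+] = 10^(-2.84) = 1.45 × 10^-3 M = x
Ka = 10^(−4.85) = 1.41 × 10^-5
Ka = x²/(C₀ − x) ⇒ C₀ = x + x²/Ka
C₀ = 1.45 × 10^-3 + (1.45 × 10^-3)²/(1.41 × 10^-5) = 1.51 × 10^-1 M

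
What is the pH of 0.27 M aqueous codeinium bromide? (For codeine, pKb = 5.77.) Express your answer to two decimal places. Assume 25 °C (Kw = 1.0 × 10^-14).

pH = 4.40

C18H22NO3+ is the conjugate acid of the weak base C18H21NO3.
Kb = 10^(−5.77) = 1.70 × 10^-6
Ka = Kw/Kb = 1.0×10^-14 / 1.70 × 10^-6 = 5.88 × 10^-9
From the ICE table, Ka = [H+]²/(0.27 − [H+]) = 5.88 × 10^-9.
Assume [H+] ≪ 0.27: [H+] ≈ √(5.88 × 10^-9 × 0.27) = 3.98 × 10^-5 M
([H+]/C₀ = 0.015% < 5%, so the approximation holds.)
pH = −log[H+] = −log(3.98 × 10^-5) = 4.40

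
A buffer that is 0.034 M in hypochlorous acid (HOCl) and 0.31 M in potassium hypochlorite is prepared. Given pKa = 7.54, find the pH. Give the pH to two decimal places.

Henderson–Hasselbalch: pH = pKa + log([OCl-]/[HOCl]) = 7.54 + log(0.31/0.034)
pH = 7.54 + (+0.960) = 8.50

pH = 8.50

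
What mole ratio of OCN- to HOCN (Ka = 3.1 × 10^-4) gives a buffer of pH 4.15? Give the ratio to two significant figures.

pKa = -log(3.1 × 10^-4) = 3.509
pH = pKa + log(r) ⇒ log(r) = 4.15 − 3.509 = +0.641
r = [OCN-]/[HOCN] = 10^(+0.641) = 4.38

ratio = 4.4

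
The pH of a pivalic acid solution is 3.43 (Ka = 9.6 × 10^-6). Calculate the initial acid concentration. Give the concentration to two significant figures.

C₀ = 1.5 × 10^-2 M

[H+] = 10^(-3.43) = 3.72 × 10^-4 M = x
Ka = x²/(C₀ − x) ⇒ C₀ = x + x²/Ka
C₀ = 3.72 × 10^-4 + (3.72 × 10^-4)²/(9.6 × 10^-6) = 1.48 × 10^-2 M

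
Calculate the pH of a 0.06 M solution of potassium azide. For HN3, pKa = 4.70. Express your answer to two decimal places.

pH = 8.74

N3- is the conjugate base of the weak acid HN3.
Ka = 10^(−4.70) = 2.00 × 10^-5
Kb = Kw/Ka = 1.0×10^-14 / 2.00 × 10^-5 = 5.00 × 10^-10
Kb = x²/(0.06 − x) = 5.00 × 10^-10
Assume x ≪ 0.06: x ≈ √(5.00 × 10^-10 × 0.06) = 5.48 × 10^-6 M
(x/C₀ = 0.0091% < 5%, so the approximation holds.)
pOH = −log(5.48 × 10^-6) = 5.26; pH = 14.00 − 5.26 = 8.74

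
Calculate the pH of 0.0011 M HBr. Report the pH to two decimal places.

pH = 2.96

HBr is a strong acid and dissociates completely, so [H+] = 0.0011 M.
pH = -log(0.0011) = 2.96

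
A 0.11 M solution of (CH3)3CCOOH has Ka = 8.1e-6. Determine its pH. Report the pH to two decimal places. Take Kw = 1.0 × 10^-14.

pH = 3.03

(CH3)3CCOOH ⇌ (CH3)3CCOO- + H+
Let x = [H+] at equilibrium. Ka = x²/(0.11 − x).
Since Ka ≪ C₀, x ≈ √(Ka·C₀) = 9.44 × 10^-4 M.
Check: 0.86% ionized — well under 5%, approximation valid.
pH = −log[H+] = −log(9.44 × 10^-4) = 3.03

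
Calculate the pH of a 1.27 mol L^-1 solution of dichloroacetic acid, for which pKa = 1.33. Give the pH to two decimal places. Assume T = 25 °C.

Cl2CHCOOH ⇌ Cl2CHCOO- + H+
Ka = 10^(−1.33) = 4.68 × 10^-2
Let x = [H+] at equilibrium. Ka = x²/(1.27 − x).
The 5% rule fails; solving x² + Ka·x − Ka·C₀ = 0 exactly:
x = [−0.0468 + √(0.0468² + 0.238)]/2 = 2.22 × 10^-1 M
pH = −log[H+] = −log(2.22 × 10^-1) = 0.65

pH = 0.65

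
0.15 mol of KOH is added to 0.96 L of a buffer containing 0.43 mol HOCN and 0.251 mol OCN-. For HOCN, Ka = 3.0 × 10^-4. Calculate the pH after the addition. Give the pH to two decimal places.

OH- converts HOCN to OCN-: HOCN → 0.28 mol, OCN- → 0.401 mol.
pKa = −log(3.0 × 10^-4) = 3.523
pH = pKa + log([A⁻]/[HA]) = 3.523 + log(0.401/0.28) = 3.523 +0.156

pH = 3.68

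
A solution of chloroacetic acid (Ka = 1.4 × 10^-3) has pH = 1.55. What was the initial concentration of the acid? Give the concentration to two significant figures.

C₀ = 6.0 × 10^-1 M

[H+] = 10^(-1.55) = 2.82 × 10^-2 M = x
Ka = x²/(C₀ − x) ⇒ C₀ = x + x²/Ka
C₀ = 2.82 × 10^-2 + (2.82 × 10^-2)²/(1.4 × 10^-3) = 5.96 × 10^-1 M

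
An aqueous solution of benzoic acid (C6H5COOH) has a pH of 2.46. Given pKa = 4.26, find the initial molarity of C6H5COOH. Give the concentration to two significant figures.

C₀ = 2.2 × 10^-1 M

[H+] = 10^(-2.46) = 3.47 × 10^-3 M = x
Ka = 10^(−4.26) = 5.50 × 10^-5
Ka = x²/(C₀ − x) ⇒ C₀ = x + x²/Ka
C₀ = 3.47 × 10^-3 + (3.47 × 10^-3)²/(5.50 × 10^-5) = 2.22 × 10^-1 M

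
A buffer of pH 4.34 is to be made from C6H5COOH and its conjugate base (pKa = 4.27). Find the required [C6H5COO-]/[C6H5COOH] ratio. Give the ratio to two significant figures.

pH = pKa + log(r) ⇒ log(r) = 4.34 − 4.27 = +0.07
r = [C6H5COO-]/[C6H5COOH] = 10^(+0.07) = 1.17

ratio = 1.2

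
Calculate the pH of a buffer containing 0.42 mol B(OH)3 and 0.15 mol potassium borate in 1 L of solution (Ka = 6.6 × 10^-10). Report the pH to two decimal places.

pH = 8.73

pKa = −log(6.6 × 10^-10) = 9.180
Henderson–Hasselbalch: pH = pKa + log([B(OH)4-]/[B(OH)3]) = 9.180 + log(0.15/0.42)
pH = 9.180 + (-0.447) = 8.73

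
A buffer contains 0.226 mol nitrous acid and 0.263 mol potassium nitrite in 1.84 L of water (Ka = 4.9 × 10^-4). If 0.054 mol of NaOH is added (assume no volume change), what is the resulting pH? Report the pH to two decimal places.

OH- converts HNO2 to NO2-: HNO2 → 0.172 mol, NO2- → 0.317 mol.
pKa = −log(4.9 × 10^-4) = 3.310
pH = pKa + log(n_NO2-/n_HNO2) = 3.310 + log(0.317/0.172) = 3.310 + (+0.266)

pH = 3.58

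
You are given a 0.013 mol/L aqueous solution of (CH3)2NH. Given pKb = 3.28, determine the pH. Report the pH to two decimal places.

pH = 11.37

(CH3)2NH + H2O ⇌ (CH3)2NH2+ + OH-
Kb = 10^(−3.28) = 5.25 × 10^-4
Kb = x²/(0.013 − x) = 5.25 × 10^-4
x is not negligible relative to C₀; solve x² + 0.000525·x − 6.82e-06 = 0.
x = [−0.000525 + √(0.000525² + 2.73e-05)]/2 = 2.36 × 10^-3 M
pOH = 2.63, so pH = 14.00 − pOH = 11.37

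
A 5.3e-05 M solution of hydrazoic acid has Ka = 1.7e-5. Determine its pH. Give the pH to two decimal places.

pH = 4.64

HN3 ⇌ N3- + H+
Ka = [H+]²/(5.3e-05 − [H+]) = 1.7 × 10^-5
[H+] is not negligible relative to C₀; solve [H+]² + 1.7e-05·[H+] − 9.01e-10 = 0.
[H+] = (−Ka + √(Ka² + 4·Ka·C₀))/2 = 2.27 × 10^-5 M
pH = −log(2.27 × 10^-5) = 4.64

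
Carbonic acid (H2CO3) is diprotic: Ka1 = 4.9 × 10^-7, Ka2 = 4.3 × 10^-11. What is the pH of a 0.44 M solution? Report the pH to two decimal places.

Since Ka1 ≫ Ka2, the first ionization dominates [H+].
Ka1 = x²/(0.44 − x) = 4.9 × 10^-7
x ≈ √(4.9 × 10^-7 × 0.44) = 4.64 × 10^-4 M
pH = −log(4.64 × 10^-4) = 3.33

pH = 3.33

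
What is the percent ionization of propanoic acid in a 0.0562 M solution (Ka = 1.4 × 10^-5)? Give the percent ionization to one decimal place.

1.6%

CH3CH2COOH ⇌ CH3CH2COO- + H+; let x = [H+] at equilibrium.
x ≈ √(Ka·C₀) = √(1.4 × 10^-5 × 0.0562) = 8.87 × 10^-4 M
Fraction ionized = 8.87 × 10^-4 / 0.0562 = 0.0158 → 1.6%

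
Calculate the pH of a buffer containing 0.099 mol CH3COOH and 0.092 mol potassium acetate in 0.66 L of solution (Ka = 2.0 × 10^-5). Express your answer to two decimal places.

pH = 4.67

pKa = −log(2.0 × 10^-5) = 4.699
Using pH = pKa + log([base]/[acid]) with [base]/[acid] = 0.092/0.099:
pH = 4.699 + (-0.032) = 4.67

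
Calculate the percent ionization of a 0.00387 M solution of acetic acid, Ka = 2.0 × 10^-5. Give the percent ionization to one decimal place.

6.9%

CH3COOH ⇌ CH3COO- + H+; let x = [H+] at equilibrium.
Ka = x²/(C₀ − x); solving the quadratic gives x = 2.68 × 10^-4 M.
Fraction ionized = 2.68 × 10^-4 / 0.00387 = 0.0693 → 6.9%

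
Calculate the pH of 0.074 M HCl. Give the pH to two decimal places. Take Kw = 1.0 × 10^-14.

pH = 1.13

HCl is a strong acid and dissociates completely, so [H+] = 0.074 M.
pH = -log(0.074) = 1.13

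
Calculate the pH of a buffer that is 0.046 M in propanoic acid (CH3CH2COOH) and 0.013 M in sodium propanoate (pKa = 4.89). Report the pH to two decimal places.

pH = 4.34

Using pH = pKa + log([base]/[acid]) with [base]/[acid] = 0.013/0.046:
pH = 4.89 + (-0.549) = 4.34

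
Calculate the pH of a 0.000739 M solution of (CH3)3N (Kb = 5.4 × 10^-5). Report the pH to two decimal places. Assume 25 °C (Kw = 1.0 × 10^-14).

pH = 10.24

(CH3)3N + H2O ⇌ (CH3)3NH+ + OH-
From the ICE table, Kb = x²/(0.000739 − x) = 5.4 × 10^-5.
The 5% rule fails; solving x² + Kb·x − Kb·C₀ = 0 exactly:
x = [−5.4e-05 + √(5.4e-05² + 1.6e-07)]/2 = 1.75 × 10^-4 M
pOH = −log(1.75 × 10^-4) = 3.76; pH = 14.00 − 3.76 = 10.24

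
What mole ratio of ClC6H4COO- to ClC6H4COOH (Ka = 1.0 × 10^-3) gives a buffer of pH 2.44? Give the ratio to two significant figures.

ratio = 0.28

pKa = -log(1.0 × 10^-3) = 3.000
pH = pKa + log(r) ⇒ log(r) = 2.44 − 3.000 = -0.560
r = [ClC6H4COO-]/[ClC6H4COOH] = 10^(-0.560) = 0.275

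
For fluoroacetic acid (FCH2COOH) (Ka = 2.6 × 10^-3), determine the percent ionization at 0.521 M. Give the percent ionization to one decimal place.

FCH2COOH ⇌ FCH2COO- + H+; let x = [H+] at equilibrium.
Solve x² + 0.0026x − 0.00135 = 0 → x = 3.55 × 10^-2 M
Fraction ionized = 3.55 × 10^-2 / 0.521 = 0.0681 → 6.8%

6.8%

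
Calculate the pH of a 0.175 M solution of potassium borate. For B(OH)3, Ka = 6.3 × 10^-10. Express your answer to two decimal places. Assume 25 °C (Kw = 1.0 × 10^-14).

B(OH)4- is the conjugate base of the weak acid B(OH)3.
Kb = Kw/Ka = 1.0×10^-14 / 6.3 × 10^-10 = 1.59 × 10^-5
Kb = [OH-]²/(0.175 − [OH-]) = 1.59 × 10^-5
Assume [OH-] ≪ 0.175: [OH-] ≈ √(1.59 × 10^-5 × 0.175) = 1.67 × 10^-3 M
pOH = −log(1.67 × 10^-3) = 2.78; pH = 14.00 − 2.78 = 11.22

pH = 11.22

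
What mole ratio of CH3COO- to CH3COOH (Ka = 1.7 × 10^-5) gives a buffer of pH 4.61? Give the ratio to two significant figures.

pKa = -log(1.7 × 10^-5) = 4.770
pH = pKa + log(r) ⇒ log(r) = 4.61 − 4.770 = -0.160
r = [CH3COO-]/[CH3COOH] = 10^(-0.160) = 0.692

ratio = 0.69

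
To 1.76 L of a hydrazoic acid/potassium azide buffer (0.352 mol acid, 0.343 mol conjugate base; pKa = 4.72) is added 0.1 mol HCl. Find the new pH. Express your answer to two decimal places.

Added H+ converts N3- to HN3: HN3 → 0.452 mol, N3- → 0.243 mol.
Henderson–Hasselbalch with mole ratio 0.243/0.452: pH = 4.72 + (-0.270)

pH = 4.45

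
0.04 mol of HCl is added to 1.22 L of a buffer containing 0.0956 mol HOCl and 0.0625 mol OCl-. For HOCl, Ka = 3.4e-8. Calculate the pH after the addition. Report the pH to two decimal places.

After neutralization: n(HOCl) = 0.136 mol, n(OCl-) = 0.0225 mol.
pKa = −log(3.4 × 10^-8) = 7.469
pH = pKa + log(n_OCl-/n_HOCl) = 7.469 + log(0.0225/0.136) = 7.469 + (-0.781)

pH = 6.69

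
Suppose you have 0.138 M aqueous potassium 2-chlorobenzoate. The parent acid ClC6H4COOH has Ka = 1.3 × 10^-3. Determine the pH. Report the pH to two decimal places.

pH = 8.01

ClC6H4COO- is the conjugate base of the weak acid ClC6H4COOH.
Kb = Kw/Ka = 1.0×10^-14 / 1.3 × 10^-3 = 7.69 × 10^-12
Kb = [OH-]²/(0.138 − [OH-]) = 7.69 × 10^-12
Neglecting [OH-] in the denominator: [OH-] = √(7.69 × 10^-12 × 0.138) = 1.03 × 10^-6 M
Check: 0.00075% ionized — well under 5%, approximation valid.
pOH = 5.99, so pH = 14.00 − pOH = 8.01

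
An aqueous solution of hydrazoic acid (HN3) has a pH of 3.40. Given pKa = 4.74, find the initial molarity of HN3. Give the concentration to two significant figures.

[H+] = 10^(-3.40) = 3.98 × 10^-4 M = x
Ka = 10^(−4.74) = 1.82 × 10^-5
Ka = x²/(C₀ − x) ⇒ C₀ = x + x²/Ka
C₀ = 3.98 × 10^-4 + (3.98 × 10^-4)²/(1.82 × 10^-5) = 9.10 × 10^-3 M

C₀ = 9.1 × 10^-3 M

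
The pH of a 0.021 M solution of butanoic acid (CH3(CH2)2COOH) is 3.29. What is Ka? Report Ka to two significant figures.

Ka = 1.3 × 10^-5

[H+] = 10^(-3.29) = 5.13 × 10^-4 M
At equilibrium [HA] = 0.021 − 5.13 × 10^-4 = 2.05 × 10^-2 M
Ka = [H+][A-]/[HA] = (5.13 × 10^-4)² / 2.05 × 10^-2 = 1.3 × 10^-5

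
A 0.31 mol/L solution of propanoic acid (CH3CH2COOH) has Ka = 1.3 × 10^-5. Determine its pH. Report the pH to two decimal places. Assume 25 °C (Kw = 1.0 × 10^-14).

CH3CH2COOH ⇌ CH3CH2COO- + H+
Ka = [H+]²/(0.31 − [H+]) = 1.3 × 10^-5
Since Ka ≪ C₀, [H+] ≈ √(Ka·C₀) = 2.01 × 10^-3 M.
pH = −log[H+] = −log(2.01 × 10^-3) = 2.70

pH = 2.70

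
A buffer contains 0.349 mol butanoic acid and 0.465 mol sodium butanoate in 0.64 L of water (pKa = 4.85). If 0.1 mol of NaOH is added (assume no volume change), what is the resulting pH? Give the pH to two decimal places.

pH = 5.21

OH- converts CH3(CH2)2COOH to CH3(CH2)2COO-: CH3(CH2)2COOH → 0.249 mol, CH3(CH2)2COO- → 0.565 mol.
Henderson–Hasselbalch with mole ratio 0.565/0.249: pH = 4.85 + (+0.356)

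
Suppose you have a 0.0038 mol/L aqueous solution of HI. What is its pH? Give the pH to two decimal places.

HI is a strong acid and dissociates completely, so [H+] = 0.0038 M.
pH = -log(0.0038) = 2.42

pH = 2.42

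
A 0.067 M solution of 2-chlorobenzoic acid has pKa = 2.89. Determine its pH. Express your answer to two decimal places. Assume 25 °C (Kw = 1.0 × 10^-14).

pH = 2.06

ClC6H4COOH ⇌ ClC6H4COO- + H+
Ka = 10^(−2.89) = 1.29 × 10^-3
Ka = x²/(0.067 − x) = 1.29 × 10^-3
x is not negligible relative to C₀; solve x² + 0.00129·x − 8.64e-05 = 0.
x = [−0.00129 + √(0.00129² + 0.000346)]/2 = 8.67 × 10^-3 M
pH = −log(8.67 × 10^-3) = 2.06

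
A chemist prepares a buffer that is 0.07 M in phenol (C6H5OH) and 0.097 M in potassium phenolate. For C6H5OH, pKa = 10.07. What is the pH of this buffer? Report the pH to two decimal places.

pH = 10.21

Using pH = pKa + log([base]/[acid]) with [base]/[acid] = 0.097/0.07:
pH = 10.07 + (+0.142) = 10.21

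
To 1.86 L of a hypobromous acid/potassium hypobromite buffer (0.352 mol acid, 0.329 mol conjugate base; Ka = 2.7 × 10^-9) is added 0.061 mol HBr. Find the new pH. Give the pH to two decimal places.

After neutralization: n(HOBr) = 0.413 mol, n(OBr-) = 0.268 mol.
pKa = −log(2.7 × 10^-9) = 8.569
pH = pKa + log([A⁻]/[HA]) = 8.569 + log(0.268/0.413) = 8.569 -0.188

pH = 8.38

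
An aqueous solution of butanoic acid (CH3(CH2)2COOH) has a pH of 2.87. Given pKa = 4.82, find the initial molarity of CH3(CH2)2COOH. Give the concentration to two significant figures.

C₀ = 1.2 × 10^-1 M

[H+] = 10^(-2.87) = 1.35 × 10^-3 M = x
Ka = 10^(−4.82) = 1.51 × 10^-5
Ka = x²/(C₀ − x) ⇒ C₀ = x + x²/Ka
C₀ = 1.35 × 10^-3 + (1.35 × 10^-3)²/(1.51 × 10^-5) = 1.22 × 10^-1 M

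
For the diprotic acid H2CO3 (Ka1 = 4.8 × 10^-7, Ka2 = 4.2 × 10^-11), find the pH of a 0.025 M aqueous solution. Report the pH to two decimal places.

pH = 3.96

Ka1 ≫ Ka2, so treat the first dissociation as the only significant source of H+.
Ka1 = x²/(0.025 − x) = 4.8 × 10^-7
x ≈ √(4.8 × 10^-7 × 0.025) = 1.10 × 10^-4 M
pH = −log(1.10 × 10^-4) = 3.96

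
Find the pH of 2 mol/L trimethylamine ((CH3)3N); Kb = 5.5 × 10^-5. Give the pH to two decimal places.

(CH3)3N + H2O ⇌ (CH3)3NH+ + OH-
From the ICE table, Kb = [OH-]²/(2 − [OH-]) = 5.5 × 10^-5.
Assume [OH-] ≪ 2: [OH-] ≈ √(5.5 × 10^-5 × 2) = 1.05 × 10^-2 M
Check: 0.52% ionized — well under 5%, approximation valid.
pOH = 1.98, so pH = 14.00 − pOH = 12.02

pH = 12.02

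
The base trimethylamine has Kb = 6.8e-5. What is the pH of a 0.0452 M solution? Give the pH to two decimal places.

pH = 11.24

(CH3)3N + H2O ⇌ (CH3)3NH+ + OH-
From the ICE table, Kb = x²/(0.0452 − x) = 6.8 × 10^-5.
Neglecting x in the denominator: x = √(6.8 × 10^-5 × 0.0452) = 1.75 × 10^-3 M
pOH = −log(1.75 × 10^-3) = 2.76; pH = 14.00 − 2.76 = 11.24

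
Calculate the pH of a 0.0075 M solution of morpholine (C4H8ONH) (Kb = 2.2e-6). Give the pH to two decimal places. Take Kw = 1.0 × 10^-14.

C4H8ONH + H2O ⇌ C4H8ONH2+ + OH-
Kb = [OH-]²/(0.0075 − [OH-]) = 2.2 × 10^-6
Neglecting [OH-] in the denominator: [OH-] = √(2.2 × 10^-6 × 0.0075) = 1.28 × 10^-4 M
([OH-]/C₀ = 1.7% < 5%, so the approximation holds.)
pOH = 3.89, so pH = 14.00 − pOH = 10.11

pH = 10.11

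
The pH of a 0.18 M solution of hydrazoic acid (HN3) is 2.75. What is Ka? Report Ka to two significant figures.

Ka = 1.8 × 10^-5

[H+] = 10^(-2.75) = 1.78 × 10^-3 M
At equilibrium [HA] = 0.18 − 1.78 × 10^-3 = 1.78 × 10^-1 M
Ka = [H+][A-]/[HA] = (1.78 × 10^-3)² / 1.78 × 10^-1 = 1.8 × 10^-5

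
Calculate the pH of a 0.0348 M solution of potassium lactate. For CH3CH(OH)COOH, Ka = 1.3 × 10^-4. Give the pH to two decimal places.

pH = 8.21

CH3CH(OH)COO- is the conjugate base of the weak acid CH3CH(OH)COOH.
Kb = Kw/Ka = 1.0×10^-14 / 1.3 × 10^-4 = 7.69 × 10^-11
From the ICE table, Kb = [OH-]²/(0.0348 − [OH-]) = 7.69 × 10^-11.
Since Kb ≪ C₀, [OH-] ≈ √(Kb·C₀) = 1.64 × 10^-6 M.
([OH-]/C₀ = 0.0047% < 5%, so the approximation holds.)
pOH = 5.79, so pH = 14.00 − pOH = 8.21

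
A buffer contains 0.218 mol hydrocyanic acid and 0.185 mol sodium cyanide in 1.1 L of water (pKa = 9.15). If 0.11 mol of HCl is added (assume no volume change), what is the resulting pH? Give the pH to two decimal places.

pH = 8.51

Added H+ converts CN- to HCN: HCN → 0.328 mol, CN- → 0.075 mol.
pH = pKa + log(n_CN-/n_HCN) = 9.15 + log(0.075/0.328) = 9.15 + (-0.641)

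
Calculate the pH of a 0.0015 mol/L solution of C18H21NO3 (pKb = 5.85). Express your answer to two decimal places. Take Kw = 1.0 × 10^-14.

C18H21NO3 + H2O ⇌ C18H22NO3+ + OH-
Kb = 10^(−5.85) = 1.41 × 10^-6
From the ICE table, Kb = x²/(0.0015 − x) = 1.41 × 10^-6.
Since Kb ≪ C₀, x ≈ √(Kb·C₀) = 4.60 × 10^-5 M.
pOH = 4.34, so pH = 14.00 − pOH = 9.66

pH = 9.66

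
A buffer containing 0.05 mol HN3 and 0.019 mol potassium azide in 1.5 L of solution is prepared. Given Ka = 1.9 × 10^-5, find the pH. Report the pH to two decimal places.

pKa = −log(1.9 × 10^-5) = 4.721
Henderson–Hasselbalch: pH = pKa + log([N3-]/[HN3]) = 4.721 + log(0.019/0.05)
pH = 4.721 + (-0.420) = 4.30

pH = 4.30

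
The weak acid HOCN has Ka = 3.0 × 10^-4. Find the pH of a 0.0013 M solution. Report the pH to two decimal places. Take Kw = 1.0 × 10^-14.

pH = 3.31

HOCN ⇌ OCN- + H+
Ka = [H+]²/(0.0013 − [H+]) = 3.0 × 10^-4
The 5% rule fails; solving [H+]² + Ka·[H+] − Ka·C₀ = 0 exactly:
[H+] = (−Ka + √(Ka² + 4·Ka·C₀))/2 = 4.92 × 10^-4 M
pH = −log[H+] = −log(4.92 × 10^-4) = 3.31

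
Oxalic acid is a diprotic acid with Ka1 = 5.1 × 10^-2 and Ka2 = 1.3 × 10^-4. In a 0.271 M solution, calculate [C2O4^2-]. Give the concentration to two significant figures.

First ionization gives [H+] ≈ [HC2O4-] = 9.48 × 10^-2 M.
Second step: Ka2 = [H+][C2O4^2-]/[HC2O4-] ≈ [C2O4^2-] (since [H+] ≈ [HC2O4-]).
So [C2O4^2-] ≈ Ka2.

1.3 × 10^-4 M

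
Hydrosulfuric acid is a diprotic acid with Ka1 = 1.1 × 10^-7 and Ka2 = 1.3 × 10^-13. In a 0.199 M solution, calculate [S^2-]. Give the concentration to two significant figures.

1.3 × 10^-13 M

First ionization gives [H+] ≈ [HS-] = 1.48 × 10^-4 M.
Second step: Ka2 = [H+][S^2-]/[HS-] ≈ [S^2-] (since [H+] ≈ [HS-]).
So [S^2-] ≈ Ka2.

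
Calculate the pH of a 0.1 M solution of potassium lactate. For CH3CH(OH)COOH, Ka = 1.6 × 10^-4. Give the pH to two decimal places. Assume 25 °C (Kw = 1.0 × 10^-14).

pH = 8.40

CH3CH(OH)COO- is the conjugate base of the weak acid CH3CH(OH)COOH.
Kb = Kw/Ka = 1.0×10^-14 / 1.6 × 10^-4 = 6.25 × 10^-11
From the ICE table, Kb = x²/(0.1 − x) = 6.25 × 10^-11.
Neglecting x in the denominator: x = √(6.25 × 10^-11 × 0.1) = 2.50 × 10^-6 M
pOH = 5.60, so pH = 14.00 − pOH = 8.40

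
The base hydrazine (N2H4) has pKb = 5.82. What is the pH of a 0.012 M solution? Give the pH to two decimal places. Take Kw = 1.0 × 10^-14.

N2H4 + H2O ⇌ N2H5+ + OH-
Kb = 10^(−5.82) = 1.51 × 10^-6
Let x = [OH-] at equilibrium. Kb = x²/(0.012 − x).
Assume x ≪ 0.012: x ≈ √(1.51 × 10^-6 × 0.012) = 1.35 × 10^-4 M
(x/C₀ = 1.1% < 5%, so the approximation holds.)
pOH = −log(1.35 × 10^-4) = 3.87; pH = 14.00 − 3.87 = 10.13

pH = 10.13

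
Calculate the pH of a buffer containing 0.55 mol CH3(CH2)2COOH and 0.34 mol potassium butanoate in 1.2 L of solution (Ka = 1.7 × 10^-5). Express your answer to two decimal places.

pKa = −log(1.7 × 10^-5) = 4.770
Using pH = pKa + log([base]/[acid]) with [base]/[acid] = 0.34/0.55:
pH = 4.770 + (-0.209) = 4.56

pH = 4.56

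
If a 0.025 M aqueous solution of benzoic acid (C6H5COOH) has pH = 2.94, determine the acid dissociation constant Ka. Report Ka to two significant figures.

[H+] = 10^(-2.94) = 1.15 × 10^-3 M
At equilibrium [HA] = 0.025 − 1.15 × 10^-3 = 2.39 × 10^-2 M
Ka = [H+][A-]/[HA] = (1.15 × 10^-3)² / 2.39 × 10^-2 = 5.5 × 10^-5

Ka = 5.5 × 10^-5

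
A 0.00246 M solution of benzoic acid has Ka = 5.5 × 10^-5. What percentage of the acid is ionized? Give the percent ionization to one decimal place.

13.9%

C6H5COOH ⇌ C6H5COO- + H+; let x = [H+] at equilibrium.
Solve x² + 5.5e-05x − 1.35e-07 = 0 → x = 3.41 × 10^-4 M
Fraction ionized = 3.41 × 10^-4 / 0.00246 = 0.1386 → 13.9%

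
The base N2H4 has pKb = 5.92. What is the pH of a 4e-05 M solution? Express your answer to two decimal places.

pH = 8.80

N2H4 + H2O ⇌ N2H5+ + OH-
Kb = 10^(−5.92) = 1.20 × 10^-6
From the ICE table, Kb = x²/(4e-05 − x) = 1.20 × 10^-6.
x is not negligible relative to C₀; solve x² + 1.2e-06·x − 4.8e-11 = 0.
x = (−Kb + √(Kb² + 4·Kb·C₀))/2 = 6.35 × 10^-6 M
pOH = 5.20, so pH = 14.00 − pOH = 8.80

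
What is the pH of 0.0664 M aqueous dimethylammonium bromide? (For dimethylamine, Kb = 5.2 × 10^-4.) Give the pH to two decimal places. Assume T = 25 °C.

(CH3)2NH2+ is the conjugate acid of the weak base (CH3)2NH.
Ka = Kw/Kb = 1.0×10^-14 / 5.2 × 10^-4 = 1.92 × 10^-11
Ka = [H+]²/(0.0664 − [H+]) = 1.92 × 10^-11
Neglecting [H+] in the denominator: [H+] = √(1.92 × 10^-11 × 0.0664) = 1.13 × 10^-6 M
pH = −log(1.13 × 10^-6) = 5.95

pH = 5.95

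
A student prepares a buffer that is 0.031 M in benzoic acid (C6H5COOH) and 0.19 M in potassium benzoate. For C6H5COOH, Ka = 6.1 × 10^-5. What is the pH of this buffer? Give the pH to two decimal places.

pKa = −log(6.1 × 10^-5) = 4.215
Henderson–Hasselbalch: pH = pKa + log([C6H5COO-]/[C6H5COOH]) = 4.215 + log(0.19/0.031)
pH = 4.215 + (+0.787) = 5.00

pH = 5.00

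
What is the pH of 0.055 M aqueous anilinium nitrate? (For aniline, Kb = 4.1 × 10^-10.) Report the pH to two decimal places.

pH = 2.94

C6H5NH3+ is the conjugate acid of the weak base C6H5NH2.
Ka = Kw/Kb = 1.0×10^-14 / 4.1 × 10^-10 = 2.44 × 10^-5
Ka = x²/(0.055 − x) = 2.44 × 10^-5
Neglecting x in the denominator: x = √(2.44 × 10^-5 × 0.055) = 1.16 × 10^-3 M
(x/C₀ = 2.1% < 5%, so the approximation holds.)
pH = −log(1.16 × 10^-3) = 2.94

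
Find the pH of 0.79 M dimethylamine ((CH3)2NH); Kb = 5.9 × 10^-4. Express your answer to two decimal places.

(CH3)2NH + H2O ⇌ (CH3)2NH2+ + OH-
From the ICE table, Kb = x²/(0.79 − x) = 5.9 × 10^-4.
Assume x ≪ 0.79: x ≈ √(5.9 × 10^-4 × 0.79) = 2.16 × 10^-2 M
(x/C₀ = 2.7% < 5%, so the approximation holds.)
pOH = 1.67, so pH = 14.00 − pOH = 12.33

pH = 12.33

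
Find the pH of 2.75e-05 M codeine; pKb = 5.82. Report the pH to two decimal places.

pH = 8.76

C18H21NO3 + H2O ⇌ C18H22NO3+ + OH-
Kb = 10^(−5.82) = 1.51 × 10^-6
From the ICE table, Kb = [OH-]²/(2.75e-05 − [OH-]) = 1.51 × 10^-6.
Here C₀/Kb ≈ 18.2, so the small-[OH-] approximation fails. Use the quadratic:
[OH-] = [−1.51e-06 + √(1.51e-06² + 1.66e-10)]/2 = 5.73 × 10^-6 M
pOH = 5.24, so pH = 14.00 − pOH = 8.76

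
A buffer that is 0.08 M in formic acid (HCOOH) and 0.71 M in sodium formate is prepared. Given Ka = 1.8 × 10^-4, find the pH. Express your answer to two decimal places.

pH = 4.69

pKa = −log(1.8 × 10^-4) = 3.745
pH = pKa + log([A⁻]/[HA]) = 3.745 + log(0.71/0.08)
pH = 3.745 + (+0.948) = 4.69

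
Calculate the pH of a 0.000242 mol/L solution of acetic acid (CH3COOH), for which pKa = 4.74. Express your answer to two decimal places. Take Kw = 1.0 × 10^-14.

pH = 4.24

CH3COOH ⇌ CH3COO- + H+
Ka = 10^(−4.74) = 1.82 × 10^-5
From the ICE table, Ka = [H+]²/(0.000242 − [H+]) = 1.82 × 10^-5.
[H+] is not negligible relative to C₀; solve [H+]² + 1.82e-05·[H+] − 4.4e-09 = 0.
[H+] = [−1.82e-05 + √(1.82e-05² + 1.76e-08)]/2 = 5.79 × 10^-5 M
pH = −log[H+] = −log(5.79 × 10^-5) = 4.24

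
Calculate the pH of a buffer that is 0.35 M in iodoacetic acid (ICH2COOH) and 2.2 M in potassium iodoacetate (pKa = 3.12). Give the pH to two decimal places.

pH = 3.92

Using pH = pKa + log([base]/[acid]) with [base]/[acid] = 2.2/0.35:
pH = 3.12 + (+0.798) = 3.92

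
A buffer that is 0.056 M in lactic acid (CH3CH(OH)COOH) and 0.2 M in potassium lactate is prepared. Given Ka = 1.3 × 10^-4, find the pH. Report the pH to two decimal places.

pKa = −log(1.3 × 10^-4) = 3.886
Henderson–Hasselbalch: pH = pKa + log([CH3CH(OH)COO-]/[CH3CH(OH)COOH]) = 3.886 + log(0.2/0.056)
pH = 3.886 + (+0.553) = 4.44

pH = 4.44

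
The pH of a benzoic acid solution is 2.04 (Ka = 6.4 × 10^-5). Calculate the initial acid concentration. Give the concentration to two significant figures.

[H+] = 10^(-2.04) = 9.12 × 10^-3 M = x
Ka = x²/(C₀ − x) ⇒ C₀ = x + x²/Ka
C₀ = 9.12 × 10^-3 + (9.12 × 10^-3)²/(6.4 × 10^-5) = 1.31 M

C₀ = 1.3 M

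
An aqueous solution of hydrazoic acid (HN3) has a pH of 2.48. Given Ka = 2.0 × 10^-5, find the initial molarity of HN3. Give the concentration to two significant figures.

[H+] = 10^(-2.48) = 3.31 × 10^-3 M = x
Ka = x²/(C₀ − x) ⇒ C₀ = x + x²/Ka
C₀ = 3.31 × 10^-3 + (3.31 × 10^-3)²/(2.0 × 10^-5) = 5.51 × 10^-1 M

C₀ = 5.5 × 10^-1 M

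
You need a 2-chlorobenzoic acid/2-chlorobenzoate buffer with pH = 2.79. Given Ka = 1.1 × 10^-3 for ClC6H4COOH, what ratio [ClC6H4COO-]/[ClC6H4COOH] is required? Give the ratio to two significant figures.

pKa = -log(1.1 × 10^-3) = 2.959
pH = pKa + log(r) ⇒ log(r) = 2.79 − 2.959 = -0.169
r = [ClC6H4COO-]/[ClC6H4COOH] = 10^(-0.169) = 0.678

ratio = 0.68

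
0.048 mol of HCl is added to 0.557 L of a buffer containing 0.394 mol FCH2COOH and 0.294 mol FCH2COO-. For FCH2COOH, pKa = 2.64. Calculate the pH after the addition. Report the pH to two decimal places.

Added H+ converts FCH2COO- to FCH2COOH: FCH2COOH → 0.442 mol, FCH2COO- → 0.246 mol.
pH = pKa + log([A⁻]/[HA]) = 2.64 + log(0.246/0.442) = 2.64 -0.254

pH = 2.39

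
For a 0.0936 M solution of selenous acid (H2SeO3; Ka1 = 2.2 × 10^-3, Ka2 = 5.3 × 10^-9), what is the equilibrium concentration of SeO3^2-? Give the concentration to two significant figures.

5.3 × 10^-9 M

First ionization gives [H+] ≈ [HSeO3-] = 1.33 × 10^-2 M.
Second step: Ka2 = [H+][SeO3^2-]/[HSeO3-] ≈ [SeO3^2-] (since [H+] ≈ [HSeO3-]).
So [SeO3^2-] ≈ Ka2.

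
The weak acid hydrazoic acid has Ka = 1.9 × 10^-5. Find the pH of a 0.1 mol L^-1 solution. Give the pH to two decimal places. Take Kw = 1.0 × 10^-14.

HN3 ⇌ N3- + H+
Let x = [H+] at equilibrium. Ka = x²/(0.1 − x).
Since Ka ≪ C₀, x ≈ √(Ka·C₀) = 1.38 × 10^-3 M.
pH = −log(1.38 × 10^-3) = 2.86

pH = 2.86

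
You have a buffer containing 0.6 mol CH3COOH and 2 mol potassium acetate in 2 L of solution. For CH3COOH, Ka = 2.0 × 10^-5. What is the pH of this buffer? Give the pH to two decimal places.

pKa = −log(2.0 × 10^-5) = 4.699
Using pH = pKa + log([base]/[acid]) with [base]/[acid] = 2/0.6:
pH = 4.699 + (+0.523) = 5.22

pH = 5.22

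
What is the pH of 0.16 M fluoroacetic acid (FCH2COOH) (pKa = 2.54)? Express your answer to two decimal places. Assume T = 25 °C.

FCH2COOH ⇌ FCH2COO- + H+
Ka = 10^(−2.54) = 2.88 × 10^-3
From the ICE table, Ka = x²/(0.16 − x) = 2.88 × 10^-3.
Here C₀/Ka ≈ 55.6, so the small-x approximation fails. Use the quadratic:
x = (−Ka + √(Ka² + 4·Ka·C₀))/2 = 2.01 × 10^-2 M
pH = −log[H+] = −log(2.01 × 10^-2) = 1.70

pH = 1.70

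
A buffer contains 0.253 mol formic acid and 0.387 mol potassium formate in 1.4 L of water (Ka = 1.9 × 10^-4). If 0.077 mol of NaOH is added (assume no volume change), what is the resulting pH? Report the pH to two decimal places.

OH- converts HCOOH to HCOO-: HCOOH → 0.176 mol, HCOO- → 0.464 mol.
pKa = −log(1.9 × 10^-4) = 3.721
Henderson–Hasselbalch with mole ratio 0.464/0.176: pH = 3.721 + (+0.421)

pH = 4.14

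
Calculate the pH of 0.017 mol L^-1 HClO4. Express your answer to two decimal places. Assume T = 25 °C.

pH = 1.77

HClO4 is a strong acid and dissociates completely, so [H+] = 0.017 M.
pH = -log(0.017) = 1.77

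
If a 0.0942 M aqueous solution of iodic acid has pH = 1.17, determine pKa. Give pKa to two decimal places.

[H+] = 10^(-1.17) = 6.76 × 10^-2 M
At equilibrium [HA] = 0.0942 − 6.76 × 10^-2 = 2.66 × 10^-2 M
Ka = [H+][A-]/[HA] = (6.76 × 10^-2)² / 2.66 × 10^-2 = 1.72 × 10^-1
pKa = -log(1.72 × 10^-1) = 0.76

pKa = 0.76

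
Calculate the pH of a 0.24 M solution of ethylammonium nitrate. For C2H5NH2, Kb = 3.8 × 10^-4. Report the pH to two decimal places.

C2H5NH3+ is the conjugate acid of the weak base C2H5NH2.
Ka = Kw/Kb = 1.0×10^-14 / 3.8 × 10^-4 = 2.63 × 10^-11
Ka = [H+]²/(0.24 − [H+]) = 2.63 × 10^-11
Assume [H+] ≪ 0.24: [H+] ≈ √(2.63 × 10^-11 × 0.24) = 2.51 × 10^-6 M
Check: 0.001% ionized — well under 5%, approximation valid.
pH = −log[H+] = −log(2.51 × 10^-6) = 5.60

pH = 5.60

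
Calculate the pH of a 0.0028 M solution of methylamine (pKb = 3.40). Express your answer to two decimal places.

pH = 10.94

CH3NH2 + H2O ⇌ CH3NH3+ + OH-
Kb = 10^(−3.40) = 3.98 × 10^-4
From the ICE table, Kb = [OH-]²/(0.0028 − [OH-]) = 3.98 × 10^-4.
[OH-] is not negligible relative to C₀; solve [OH-]² + 0.000398·[OH-] − 1.11e-06 = 0.
[OH-] = [−0.000398 + √(0.000398² + 4.46e-06)]/2 = 8.75 × 10^-4 M
pOH = 3.06, so pH = 14.00 − pOH = 10.94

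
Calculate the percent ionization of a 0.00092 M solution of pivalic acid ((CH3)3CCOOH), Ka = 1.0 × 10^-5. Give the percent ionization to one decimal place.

(CH3)3CCOOH ⇌ (CH3)3CCOO- + H+; let x = [H+] at equilibrium.
Solve x² + 1e-05x − 9.2e-09 = 0 → x = 9.10 × 10^-5 M
% ionization = x/C₀ × 100% = 9.10 × 10^-5/0.00092 × 100% = 9.9%

9.9%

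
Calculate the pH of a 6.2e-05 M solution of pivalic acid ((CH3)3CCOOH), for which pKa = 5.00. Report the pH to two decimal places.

(CH3)3CCOOH ⇌ (CH3)3CCOO- + H+
Ka = 10^(−5.00) = 1.00 × 10^-5
From the ICE table, Ka = x²/(6.2e-05 − x) = 1.00 × 10^-5.
Here C₀/Ka ≈ 6.2, so the small-x approximation fails. Use the quadratic:
x = (−Ka + √(Ka² + 4·Ka·C₀))/2 = 2.04 × 10^-5 M
pH = −log[H+] = −log(2.04 × 10^-5) = 4.69

pH = 4.69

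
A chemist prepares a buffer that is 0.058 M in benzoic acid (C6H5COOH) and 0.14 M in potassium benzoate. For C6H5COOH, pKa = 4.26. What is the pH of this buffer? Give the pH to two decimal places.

Using pH = pKa + log([base]/[acid]) with [base]/[acid] = 0.14/0.058:
pH = 4.26 + (+0.383) = 4.64

pH = 4.64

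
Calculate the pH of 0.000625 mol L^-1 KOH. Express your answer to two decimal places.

pH = 10.80

KOH is a strong base; [OH-] = 0.000625 M.
pOH = -log(0.000625) = 3.20
pH = 14.00 - 3.20 = 10.80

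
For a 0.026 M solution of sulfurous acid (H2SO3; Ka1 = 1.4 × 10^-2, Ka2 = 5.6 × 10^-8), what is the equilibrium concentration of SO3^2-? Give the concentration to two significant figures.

5.6 × 10^-8 M

First ionization gives [H+] ≈ [HSO3-] = 1.33 × 10^-2 M.
Second step: Ka2 = [H+][SO3^2-]/[HSO3-] ≈ [SO3^2-] (since [H+] ≈ [HSO3-]).
So [SO3^2-] ≈ Ka2.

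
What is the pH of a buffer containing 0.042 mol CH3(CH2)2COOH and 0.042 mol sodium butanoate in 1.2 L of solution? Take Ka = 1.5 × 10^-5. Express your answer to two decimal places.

pH = 4.82

pKa = −log(1.5 × 10^-5) = 4.824
Using pH = pKa + log([base]/[acid]) with [base]/[acid] = 0.042/0.042:
pH = 4.824 + (+0.000) = 4.82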